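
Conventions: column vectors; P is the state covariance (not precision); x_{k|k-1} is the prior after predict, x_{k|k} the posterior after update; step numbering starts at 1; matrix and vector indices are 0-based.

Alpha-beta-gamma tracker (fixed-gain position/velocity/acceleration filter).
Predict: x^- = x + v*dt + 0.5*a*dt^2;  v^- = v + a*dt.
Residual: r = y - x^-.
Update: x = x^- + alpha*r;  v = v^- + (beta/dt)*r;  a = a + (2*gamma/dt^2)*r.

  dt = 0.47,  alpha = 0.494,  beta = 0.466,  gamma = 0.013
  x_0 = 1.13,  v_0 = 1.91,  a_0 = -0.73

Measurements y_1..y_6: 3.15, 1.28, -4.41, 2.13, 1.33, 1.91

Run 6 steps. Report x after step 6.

step 1: x_pred=1.9471  r=1.2029  x^+=2.5413  v^+=2.7596  a^+=-0.5884
step 2: x_pred=3.7733  r=-2.4933  x^+=2.5416  v^+=0.0109  a^+=-0.8819
step 3: x_pred=2.4494  r=-6.8594  x^+=-0.9392  v^+=-7.2045  a^+=-1.6892
step 4: x_pred=-4.5119  r=6.6419  x^+=-1.2308  v^+=-1.4131  a^+=-0.9075
step 5: x_pred=-1.9952  r=3.3252  x^+=-0.3525  v^+=1.4572  a^+=-0.5161
step 6: x_pred=0.2754  r=1.6346  x^+=1.0829  v^+=2.8354  a^+=-0.3237

x_post = 1.0829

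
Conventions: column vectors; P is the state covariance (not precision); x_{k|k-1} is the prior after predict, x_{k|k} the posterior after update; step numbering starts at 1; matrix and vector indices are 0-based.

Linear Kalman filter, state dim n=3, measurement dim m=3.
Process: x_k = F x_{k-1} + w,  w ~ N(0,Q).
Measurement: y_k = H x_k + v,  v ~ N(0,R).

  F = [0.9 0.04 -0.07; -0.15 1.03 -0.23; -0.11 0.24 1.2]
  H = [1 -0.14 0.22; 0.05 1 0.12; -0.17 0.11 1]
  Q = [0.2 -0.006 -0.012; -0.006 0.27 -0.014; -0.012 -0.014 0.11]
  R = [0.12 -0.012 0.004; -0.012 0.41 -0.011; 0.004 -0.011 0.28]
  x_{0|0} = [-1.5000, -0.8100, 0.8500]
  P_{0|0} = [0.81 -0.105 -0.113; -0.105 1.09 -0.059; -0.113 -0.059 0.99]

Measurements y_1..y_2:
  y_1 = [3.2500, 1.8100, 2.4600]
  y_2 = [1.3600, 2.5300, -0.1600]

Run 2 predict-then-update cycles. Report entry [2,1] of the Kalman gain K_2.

step 1: x^-=[-1.4419, -0.8048, 0.9906]  P^-=[0.8697 -0.1242 -0.3119; -0.1242 1.5496 -0.0409; -0.3119 -0.0409 1.6096]  S=[0.9981 -0.3155 -0.1257; -0.3155 1.9589 0.3149; -0.1257 0.3149 2.0351]  K=[0.8283 0.1049 -0.1977; -0.1123 0.7758 -0.0530; 0.1395 -0.0412 0.8297]  nu=[4.3613, 2.5680, 1.3128]  x^+=[2.1805, 0.6282, 2.5827]  P^+=[0.1105 0.0343 -0.0382; 0.0343 0.3247 -0.0537; -0.0382 -0.0537 0.2328]
step 2: x^-=[1.8068, -0.2741, 3.0101]  P^-=[0.2988 0.0396 -0.0753; 0.0396 0.6415 -0.0588; -0.0753 -0.0588 0.4425]  S=[0.4122 -0.0576 -0.0197; -0.0576 1.0476 0.0418; -0.0197 0.0418 0.7501]  K=[0.6762 0.0866 -0.1494; -0.0699 0.6048 -0.0288; 0.0984 -0.0277 0.6025]  nu=[-1.1474, 2.3525, -2.8328]  x^+=[1.6579, 1.3107, 1.1253]  P^+=[0.0896 0.0279 -0.0279; 0.0279 0.2523 -0.0380; -0.0279 -0.0380 0.1688]

K[2,1] = -0.0277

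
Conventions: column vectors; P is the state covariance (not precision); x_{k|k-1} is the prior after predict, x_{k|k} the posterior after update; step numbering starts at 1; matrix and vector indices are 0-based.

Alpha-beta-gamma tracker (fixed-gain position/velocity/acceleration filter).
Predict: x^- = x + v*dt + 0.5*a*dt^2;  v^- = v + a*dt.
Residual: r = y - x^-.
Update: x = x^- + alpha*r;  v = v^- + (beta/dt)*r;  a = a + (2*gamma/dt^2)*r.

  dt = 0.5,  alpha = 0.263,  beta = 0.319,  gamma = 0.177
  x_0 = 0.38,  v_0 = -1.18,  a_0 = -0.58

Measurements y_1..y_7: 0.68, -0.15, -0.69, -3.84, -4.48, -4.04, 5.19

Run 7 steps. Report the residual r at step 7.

step 1: x_pred=-0.2825  r=0.9625  x^+=-0.0294  v^+=-0.8559  a^+=0.7829
step 2: x_pred=-0.3595  r=0.2095  x^+=-0.3044  v^+=-0.3308  a^+=1.0795
step 3: x_pred=-0.3349  r=-0.3551  x^+=-0.4283  v^+=-0.0177  a^+=0.5766
step 4: x_pred=-0.3650  r=-3.4750  x^+=-1.2789  v^+=-1.9464  a^+=-4.3440
step 5: x_pred=-2.7951  r=-1.6849  x^+=-3.2383  v^+=-5.1933  a^+=-6.7297
step 6: x_pred=-6.6761  r=2.6361  x^+=-5.9828  v^+=-6.8763  a^+=-2.9970
step 7: x_pred=-9.7956  r=14.9856  x^+=-5.8544  v^+=1.1860  a^+=18.2227

resid = 14.9856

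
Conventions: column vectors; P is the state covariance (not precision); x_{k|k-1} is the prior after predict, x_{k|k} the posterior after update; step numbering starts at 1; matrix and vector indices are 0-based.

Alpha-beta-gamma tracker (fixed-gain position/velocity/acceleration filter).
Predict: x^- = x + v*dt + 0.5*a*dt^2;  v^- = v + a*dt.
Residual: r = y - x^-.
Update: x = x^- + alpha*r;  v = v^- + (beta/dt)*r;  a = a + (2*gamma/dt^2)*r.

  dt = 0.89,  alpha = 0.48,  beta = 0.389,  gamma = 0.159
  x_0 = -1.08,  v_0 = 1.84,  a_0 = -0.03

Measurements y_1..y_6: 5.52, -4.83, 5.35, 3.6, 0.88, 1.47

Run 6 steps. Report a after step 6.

step 1: x_pred=0.5457  r=4.9743  x^+=2.9334  v^+=3.9875  a^+=1.9670
step 2: x_pred=7.2612  r=-12.0912  x^+=1.4574  v^+=0.4533  a^+=-2.8872
step 3: x_pred=0.7174  r=4.6326  x^+=2.9410  v^+=-0.0915  a^+=-1.0274
step 4: x_pred=2.4527  r=1.1473  x^+=3.0034  v^+=-0.5044  a^+=-0.5668
step 5: x_pred=2.3300  r=-1.4500  x^+=1.6340  v^+=-1.6426  a^+=-1.1489
step 6: x_pred=-0.2829  r=1.7529  x^+=0.5585  v^+=-1.8989  a^+=-0.4451

a_post = -0.4451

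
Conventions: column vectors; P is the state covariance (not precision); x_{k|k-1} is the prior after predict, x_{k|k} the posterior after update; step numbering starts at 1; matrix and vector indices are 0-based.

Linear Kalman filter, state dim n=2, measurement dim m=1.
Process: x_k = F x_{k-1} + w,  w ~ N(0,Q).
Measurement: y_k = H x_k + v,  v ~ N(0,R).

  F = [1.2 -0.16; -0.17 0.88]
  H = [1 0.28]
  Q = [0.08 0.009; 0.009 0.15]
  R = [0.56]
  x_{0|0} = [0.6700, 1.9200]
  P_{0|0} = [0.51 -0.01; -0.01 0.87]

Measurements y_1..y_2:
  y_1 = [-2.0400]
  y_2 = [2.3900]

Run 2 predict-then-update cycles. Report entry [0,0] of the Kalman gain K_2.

K[0,0] = 0.5543

step 1: x^-=[0.4968, 1.5757]  P^-=[0.8405 -0.2284; -0.2284 0.8415]  S=[1.3386]  K=[0.5801; 0.0054]  nu=[-2.9780]  x^+=[-1.2308, 1.5596]  P^+=[0.3900 -0.2326; -0.2326 0.8414]
step 2: x^-=[-1.7265, 1.5817]  P^-=[0.7524 -0.4409; -0.4409 0.8825]  S=[1.1347]  K=[0.5543; -0.1709]  nu=[3.6737]  x^+=[0.3098, 0.9540]  P^+=[0.4038 -0.3335; -0.3335 0.8493]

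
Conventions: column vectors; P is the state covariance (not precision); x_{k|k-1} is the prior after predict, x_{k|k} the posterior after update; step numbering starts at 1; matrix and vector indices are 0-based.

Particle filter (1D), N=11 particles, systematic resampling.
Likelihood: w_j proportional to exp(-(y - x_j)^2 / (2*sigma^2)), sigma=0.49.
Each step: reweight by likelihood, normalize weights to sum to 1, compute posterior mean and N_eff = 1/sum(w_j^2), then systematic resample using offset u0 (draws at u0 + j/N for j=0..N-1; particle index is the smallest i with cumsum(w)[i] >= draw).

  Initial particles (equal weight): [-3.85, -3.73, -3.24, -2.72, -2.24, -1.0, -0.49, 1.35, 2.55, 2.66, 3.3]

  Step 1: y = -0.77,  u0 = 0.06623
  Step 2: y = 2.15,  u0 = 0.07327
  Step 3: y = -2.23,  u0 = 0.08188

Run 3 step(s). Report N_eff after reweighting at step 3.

N_eff = 11.0000

step 1: w=[0.0000, 0.0000, 0.0000, 0.0002, 0.0063, 0.5099, 0.4835, 0.0000, 0.0000, 0.0000, 0.0000]  mean=-0.7615  Neff=2.0250  idx=[5, 5, 5, 5, 5, 6, 6, 6, 6, 6, 6]
step 2: w=[0.0004, 0.0004, 0.0004, 0.0004, 0.0004, 0.1664, 0.1664, 0.1664, 0.1664, 0.1664, 0.1664]  mean=-0.4909  Neff=6.0213  idx=[5, 5, 6, 7, 7, 8, 8, 9, 9, 10, 10]
step 3: w=[0.0909, 0.0909, 0.0909, 0.0909, 0.0909, 0.0909, 0.0909, 0.0909, 0.0909, 0.0909, 0.0909]  mean=-0.4900  Neff=11.0000  idx=[0, 1, 2, 3, 4, 5, 6, 7, 8, 9, 10]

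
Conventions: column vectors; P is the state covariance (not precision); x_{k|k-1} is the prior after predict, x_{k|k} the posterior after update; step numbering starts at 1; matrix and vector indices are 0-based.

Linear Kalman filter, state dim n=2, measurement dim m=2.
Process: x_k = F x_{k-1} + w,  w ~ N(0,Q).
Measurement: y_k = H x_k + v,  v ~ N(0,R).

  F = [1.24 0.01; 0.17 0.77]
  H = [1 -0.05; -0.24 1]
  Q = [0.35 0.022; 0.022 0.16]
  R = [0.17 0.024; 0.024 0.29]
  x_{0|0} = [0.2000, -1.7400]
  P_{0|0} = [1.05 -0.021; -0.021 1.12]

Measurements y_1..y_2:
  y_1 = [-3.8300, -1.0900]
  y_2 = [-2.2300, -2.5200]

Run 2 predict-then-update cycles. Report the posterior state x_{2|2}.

x_post = [-2.7602, -2.5029]

step 1: x^-=[0.2306, -1.3058]  P^-=[1.9641 0.2319; 0.2319 0.8489]  S=[2.1130 -0.2552; -0.2552 1.1407]  K=[0.9236 -0.0034; 0.1784 0.7353]  nu=[-4.1259, 0.2711]  x^+=[-3.5811, -1.8427]  P^+=[0.1599 0.0596; 0.0596 0.2318]
step 2: x^-=[-4.4590, -2.0276]  P^-=[0.5974 0.1145; 0.1145 0.3177]  S=[0.7567 -0.0194; -0.0194 0.5871]  K=[0.7813 -0.0234; 0.1431 0.4990]  nu=[2.1276, -1.5625]  x^+=[-2.7602, -2.5029]  P^+=[0.1345 0.0442; 0.0442 0.1588]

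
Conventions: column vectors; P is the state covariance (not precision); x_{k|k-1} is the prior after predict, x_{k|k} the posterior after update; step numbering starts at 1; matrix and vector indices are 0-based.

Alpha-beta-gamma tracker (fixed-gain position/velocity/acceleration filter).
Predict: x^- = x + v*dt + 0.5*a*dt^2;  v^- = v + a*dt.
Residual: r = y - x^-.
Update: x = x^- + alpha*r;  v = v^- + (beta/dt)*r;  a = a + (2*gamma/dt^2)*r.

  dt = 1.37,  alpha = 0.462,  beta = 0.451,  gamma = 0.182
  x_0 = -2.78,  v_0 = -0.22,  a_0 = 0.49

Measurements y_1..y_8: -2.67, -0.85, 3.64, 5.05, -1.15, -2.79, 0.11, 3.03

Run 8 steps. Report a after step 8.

a_post = 1.8444

step 1: x_pred=-2.6216  r=-0.0484  x^+=-2.6439  v^+=0.4354  a^+=0.4806
step 2: x_pred=-1.5965  r=0.7465  x^+=-1.2516  v^+=1.3395  a^+=0.6254
step 3: x_pred=1.1704  r=2.4696  x^+=2.3114  v^+=3.0093  a^+=1.1043
step 4: x_pred=7.4704  r=-2.4204  x^+=6.3522  v^+=3.7254  a^+=0.6349
step 5: x_pred=12.0518  r=-13.2018  x^+=5.9526  v^+=0.2492  a^+=-1.9254
step 6: x_pred=4.4871  r=-7.2771  x^+=1.1251  v^+=-4.7842  a^+=-3.3367
step 7: x_pred=-8.5606  r=8.6706  x^+=-4.5548  v^+=-6.5011  a^+=-1.6552
step 8: x_pred=-15.0146  r=18.0446  x^+=-6.6780  v^+=-2.8285  a^+=1.8444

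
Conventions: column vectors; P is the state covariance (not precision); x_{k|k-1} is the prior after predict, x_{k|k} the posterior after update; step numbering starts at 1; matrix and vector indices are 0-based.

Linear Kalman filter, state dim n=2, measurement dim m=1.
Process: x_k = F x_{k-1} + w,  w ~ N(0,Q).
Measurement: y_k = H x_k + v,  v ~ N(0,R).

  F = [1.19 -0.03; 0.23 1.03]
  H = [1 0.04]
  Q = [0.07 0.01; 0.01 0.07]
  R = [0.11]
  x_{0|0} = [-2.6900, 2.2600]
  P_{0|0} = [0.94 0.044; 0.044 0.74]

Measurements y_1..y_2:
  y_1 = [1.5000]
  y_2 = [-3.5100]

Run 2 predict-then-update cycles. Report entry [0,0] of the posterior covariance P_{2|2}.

step 1: x^-=[-3.2689, 1.7091]  P^-=[1.3987 0.2980; 0.2980 0.9256]  S=[1.5340]  K=[0.9196; 0.2184]  nu=[4.7005]  x^+=[1.0535, 2.7358]  P^+=[0.1016 -0.0101; -0.0101 0.8525]
step 2: x^-=[1.1716, 3.0602]  P^-=[0.2153 -0.0008; -0.0008 0.9750]  S=[0.3268]  K=[0.6587; 0.1168]  nu=[-4.8040]  x^+=[-1.9929, 2.4990]  P^+=[0.0735 -0.0260; -0.0260 0.9705]

P_post[0,0] = 0.0735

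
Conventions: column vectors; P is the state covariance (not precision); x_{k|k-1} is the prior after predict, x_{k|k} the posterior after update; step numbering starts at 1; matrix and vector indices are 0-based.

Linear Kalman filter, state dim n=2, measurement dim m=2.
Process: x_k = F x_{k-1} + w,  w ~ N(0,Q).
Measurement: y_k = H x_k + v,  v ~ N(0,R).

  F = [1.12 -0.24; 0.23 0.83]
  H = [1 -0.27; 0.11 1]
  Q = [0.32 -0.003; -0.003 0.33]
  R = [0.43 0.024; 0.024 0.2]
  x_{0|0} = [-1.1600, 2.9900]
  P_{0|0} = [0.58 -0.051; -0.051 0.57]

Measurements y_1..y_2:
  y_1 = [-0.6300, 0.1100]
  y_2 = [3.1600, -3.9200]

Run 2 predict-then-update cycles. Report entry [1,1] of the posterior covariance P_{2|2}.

P_post[1,1] = 0.1333

step 1: x^-=[-2.0168, 2.2149]  P^-=[1.1078 -0.0117; -0.0117 0.7339]  S=[1.5976 -0.0637; -0.0637 0.9447]  K=[0.7019 0.1639; -0.1007 0.7687]  nu=[1.9848, -1.8831]  x^+=[-0.9322, 0.5675]  P^+=[0.3099 0.0155; 0.0155 0.1496]
step 2: x^-=[-1.1803, 0.2566]  P^-=[0.7091 0.0606; 0.0606 0.4554]  S=[1.1395 0.0379; 0.0379 0.6773]  K=[0.6022 0.1710; -0.0775 0.6865]  nu=[4.4096, -4.0468]  x^+=[0.7832, -2.8634]  P^+=[0.2682 0.0191; 0.0191 0.1333]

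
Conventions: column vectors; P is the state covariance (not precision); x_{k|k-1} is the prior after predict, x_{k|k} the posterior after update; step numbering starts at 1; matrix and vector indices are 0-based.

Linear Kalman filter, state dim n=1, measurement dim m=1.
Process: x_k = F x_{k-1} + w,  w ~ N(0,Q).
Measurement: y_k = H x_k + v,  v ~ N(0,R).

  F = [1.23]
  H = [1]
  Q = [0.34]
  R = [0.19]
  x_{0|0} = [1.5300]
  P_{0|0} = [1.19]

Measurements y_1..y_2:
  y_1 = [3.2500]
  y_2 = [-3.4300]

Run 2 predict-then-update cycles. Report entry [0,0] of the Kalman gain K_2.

K[0,0] = 0.7607

step 1: x^-=[1.8819]  P^-=[2.1404]  S=[2.3304]  K=[0.9185]  nu=[1.3681]  x^+=[3.1385]  P^+=[0.1745]
step 2: x^-=[3.8603]  P^-=[0.6040]  S=[0.7940]  K=[0.7607]  nu=[-7.2903]  x^+=[-1.6855]  P^+=[0.1445]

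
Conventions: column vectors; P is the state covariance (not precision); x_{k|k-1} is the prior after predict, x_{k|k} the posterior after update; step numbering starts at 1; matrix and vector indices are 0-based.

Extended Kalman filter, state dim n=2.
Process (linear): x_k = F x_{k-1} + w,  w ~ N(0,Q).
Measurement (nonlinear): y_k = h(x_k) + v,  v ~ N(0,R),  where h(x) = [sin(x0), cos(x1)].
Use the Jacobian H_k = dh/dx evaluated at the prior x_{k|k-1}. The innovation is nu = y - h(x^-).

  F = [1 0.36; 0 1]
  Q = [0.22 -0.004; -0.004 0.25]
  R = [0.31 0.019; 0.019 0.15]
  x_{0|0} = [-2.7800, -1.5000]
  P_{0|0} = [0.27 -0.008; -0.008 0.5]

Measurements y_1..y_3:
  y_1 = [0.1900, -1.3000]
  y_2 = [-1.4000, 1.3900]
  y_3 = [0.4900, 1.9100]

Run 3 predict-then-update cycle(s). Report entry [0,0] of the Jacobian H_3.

step 1: x^-=[-3.3200, -1.5000]  P^-=[0.5490 0.1680; 0.1680 0.7500]  H_jac=[-0.9841 0.0000; 0.0000 0.9975]  S=[0.8417 -0.1459; -0.1459 0.8962]  K=[-0.6272 0.0849; -0.0532 0.8261]  nu=[0.0125, -1.3707]  x^+=[-3.4442, -2.6330]  P^+=[0.1959 0.0008; 0.0008 0.1232]
step 2: x^-=[-4.3921, -2.6330]  P^-=[0.4325 0.0412; 0.0412 0.3732]  H_jac=[-0.3149 0.0000; 0.0000 0.4870]  S=[0.3529 0.0127; 0.0127 0.2385]  K=[-0.3897 0.1048; -0.0643 0.7654]  nu=[-2.3491, 2.2634]  x^+=[-3.2395, -0.7496]  P^+=[0.3773 0.0171; 0.0171 0.2333]
step 3: x^-=[-3.5093, -0.7496]  P^-=[0.6398 0.0970; 0.0970 0.4833]  H_jac=[-0.9331 0.0000; 0.0000 0.6813]  S=[0.8671 -0.0427; -0.0427 0.3743]  K=[-0.6837 0.0987; -0.0615 0.8726]  nu=[0.1305, 1.1780]  x^+=[-3.4823, 0.2703]  P^+=[0.2251 0.0027; 0.0027 0.1904]

H_jac[0,0] = -0.9331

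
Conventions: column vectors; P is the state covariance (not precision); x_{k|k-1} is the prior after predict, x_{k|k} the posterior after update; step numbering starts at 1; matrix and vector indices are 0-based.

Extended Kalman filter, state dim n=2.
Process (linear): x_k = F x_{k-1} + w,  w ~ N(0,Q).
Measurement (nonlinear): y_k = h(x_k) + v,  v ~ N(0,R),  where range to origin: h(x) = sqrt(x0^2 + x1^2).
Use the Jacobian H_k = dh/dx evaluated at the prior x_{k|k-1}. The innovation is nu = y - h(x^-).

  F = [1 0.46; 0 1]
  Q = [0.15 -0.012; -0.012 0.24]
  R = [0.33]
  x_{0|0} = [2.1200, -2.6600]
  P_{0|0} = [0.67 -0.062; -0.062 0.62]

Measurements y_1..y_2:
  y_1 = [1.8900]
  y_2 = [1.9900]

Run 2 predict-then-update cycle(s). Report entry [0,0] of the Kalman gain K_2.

K[0,0] = -0.5085

step 1: x^-=[0.8964, -2.6600]  P^-=[0.8942 0.2112; 0.2112 0.8600]  H_jac=[0.3193 -0.9476]  S=[1.0657]  K=[0.0801; -0.7015]  nu=[-0.9170]  x^+=[0.8229, -2.0168]  P^+=[0.8873 0.2711; 0.2711 0.3356]
step 2: x^-=[-0.1048, -2.0168]  P^-=[1.3577 0.4135; 0.4135 0.5756]  H_jac=[-0.0519 -0.9987]  S=[0.9506]  K=[-0.5085; -0.6273]  nu=[-0.0295]  x^+=[-0.0898, -1.9983]  P^+=[1.1119 0.1103; 0.1103 0.2016]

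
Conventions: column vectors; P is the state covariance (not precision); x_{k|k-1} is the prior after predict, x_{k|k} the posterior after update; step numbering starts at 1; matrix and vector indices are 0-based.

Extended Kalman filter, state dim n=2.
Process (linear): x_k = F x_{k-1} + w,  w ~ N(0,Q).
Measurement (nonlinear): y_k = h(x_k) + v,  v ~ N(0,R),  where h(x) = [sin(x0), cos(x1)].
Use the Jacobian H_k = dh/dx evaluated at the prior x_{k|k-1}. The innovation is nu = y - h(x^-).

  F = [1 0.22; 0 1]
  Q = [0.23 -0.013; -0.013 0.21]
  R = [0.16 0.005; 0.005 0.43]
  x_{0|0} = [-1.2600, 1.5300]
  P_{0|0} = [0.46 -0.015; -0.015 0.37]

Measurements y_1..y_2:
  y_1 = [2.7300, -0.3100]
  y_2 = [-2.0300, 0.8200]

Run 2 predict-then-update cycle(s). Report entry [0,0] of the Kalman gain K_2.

step 1: x^-=[-0.9234, 1.5300]  P^-=[0.7013 0.0534; 0.0534 0.5800]  H_jac=[0.6031 0.0000; 0.0000 -0.9992]  S=[0.4151 -0.0272; -0.0272 1.0090]  K=[1.0173 -0.0255; 0.0401 -0.5732]  nu=[3.5277, -0.3508]  x^+=[2.6742, 1.8724]  P^+=[0.2697 0.0059; 0.0059 0.2465]
step 2: x^-=[3.0861, 1.8724]  P^-=[0.5142 0.0471; 0.0471 0.4565]  H_jac=[-0.9985 0.0000; 0.0000 -0.9549]  S=[0.6726 0.0499; 0.0499 0.8462]  K=[-0.7627 -0.0082; -0.0318 -0.5132]  nu=[-2.0854, 1.1170]  x^+=[4.6675, 1.3655]  P^+=[0.1223 0.0077; 0.0077 0.2313]

K[0,0] = -0.7627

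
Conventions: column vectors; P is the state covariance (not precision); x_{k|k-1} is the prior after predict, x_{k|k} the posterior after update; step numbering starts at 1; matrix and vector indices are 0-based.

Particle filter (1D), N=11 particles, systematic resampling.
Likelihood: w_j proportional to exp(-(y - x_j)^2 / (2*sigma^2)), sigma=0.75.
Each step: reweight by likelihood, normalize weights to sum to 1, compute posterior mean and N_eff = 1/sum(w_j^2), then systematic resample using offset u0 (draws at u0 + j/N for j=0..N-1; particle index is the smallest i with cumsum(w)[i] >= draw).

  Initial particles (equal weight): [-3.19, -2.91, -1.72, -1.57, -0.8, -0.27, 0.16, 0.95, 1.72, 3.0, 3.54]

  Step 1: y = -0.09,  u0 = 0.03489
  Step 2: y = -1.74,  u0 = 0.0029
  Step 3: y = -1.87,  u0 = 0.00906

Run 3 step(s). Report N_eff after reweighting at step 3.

N_eff = 8.1744

step 1: w=[0.0001, 0.0003, 0.0292, 0.0442, 0.1977, 0.3007, 0.2927, 0.1183, 0.0168, 0.0001, 0.0000]  mean=-0.1714  Neff=4.3051  idx=[3, 4, 4, 5, 5, 5, 6, 6, 6, 6, 7]
step 2: w=[0.3916, 0.1832, 0.1832, 0.0589, 0.0589, 0.0589, 0.0162, 0.0162, 0.0162, 0.0162, 0.0006]  mean=-0.9445  Neff=4.3131  idx=[0, 0, 0, 0, 0, 1, 1, 2, 2, 4, 5]
step 3: w=[0.1473, 0.1473, 0.1473, 0.1473, 0.1473, 0.0577, 0.0577, 0.0577, 0.0577, 0.0164, 0.0164]  mean=-1.3497  Neff=8.1744  idx=[0, 0, 1, 1, 2, 3, 3, 4, 4, 6, 8]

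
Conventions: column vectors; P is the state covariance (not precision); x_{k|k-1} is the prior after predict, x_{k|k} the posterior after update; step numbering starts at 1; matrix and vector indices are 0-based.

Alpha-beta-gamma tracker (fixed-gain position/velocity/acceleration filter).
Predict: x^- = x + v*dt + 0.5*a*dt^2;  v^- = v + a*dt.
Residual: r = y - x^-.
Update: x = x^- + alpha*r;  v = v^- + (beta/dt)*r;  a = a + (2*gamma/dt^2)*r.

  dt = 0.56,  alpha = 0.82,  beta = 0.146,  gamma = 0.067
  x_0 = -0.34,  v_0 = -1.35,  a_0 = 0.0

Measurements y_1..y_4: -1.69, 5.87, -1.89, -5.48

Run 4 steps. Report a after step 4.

a_post = -1.9394

step 1: x_pred=-1.0960  r=-0.5940  x^+=-1.5831  v^+=-1.5049  a^+=-0.2538
step 2: x_pred=-2.4656  r=8.3356  x^+=4.3696  v^+=0.5262  a^+=3.3080
step 3: x_pred=5.1830  r=-7.0730  x^+=-0.6169  v^+=0.5346  a^+=0.2857
step 4: x_pred=-0.2727  r=-5.2073  x^+=-4.5427  v^+=-0.6630  a^+=-1.9394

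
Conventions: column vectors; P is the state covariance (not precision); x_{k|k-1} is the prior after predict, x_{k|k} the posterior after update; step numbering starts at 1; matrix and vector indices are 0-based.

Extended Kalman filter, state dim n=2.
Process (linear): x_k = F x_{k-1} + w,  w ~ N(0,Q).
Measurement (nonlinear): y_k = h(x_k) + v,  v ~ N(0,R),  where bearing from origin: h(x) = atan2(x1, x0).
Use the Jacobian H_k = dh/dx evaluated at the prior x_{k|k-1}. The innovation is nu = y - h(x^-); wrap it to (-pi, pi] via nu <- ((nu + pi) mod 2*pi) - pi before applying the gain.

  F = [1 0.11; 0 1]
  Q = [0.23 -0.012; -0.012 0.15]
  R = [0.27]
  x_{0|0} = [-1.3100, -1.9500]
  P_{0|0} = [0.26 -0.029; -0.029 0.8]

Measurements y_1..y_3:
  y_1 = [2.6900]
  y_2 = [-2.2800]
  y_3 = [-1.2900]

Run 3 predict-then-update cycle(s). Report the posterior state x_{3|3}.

step 1: x^-=[-1.5245, -1.9500]  P^-=[0.4933 0.0470; 0.0470 0.9500]  H_jac=[0.3183 -0.2488]  S=[0.3714]  K=[0.3913; -0.5963]  nu=[-1.3588]  x^+=[-2.0562, -1.1397]  P^+=[0.4364 0.1336; 0.1336 0.8180]
step 2: x^-=[-2.1816, -1.1397]  P^-=[0.7057 0.2116; 0.2116 0.9680]  H_jac=[0.1881 -0.3601]  S=[0.3918]  K=[0.1444; -0.7880]  nu=[0.3802]  x^+=[-2.1267, -1.4393]  P^+=[0.6976 0.2562; 0.2562 0.7247]
step 3: x^-=[-2.2851, -1.4393]  P^-=[0.9927 0.3239; 0.3239 0.8747]  H_jac=[0.1974 -0.3133]  S=[0.3545]  K=[0.2664; -0.5928]  nu=[1.2895]  x^+=[-1.9416, -2.2037]  P^+=[0.9675 0.3799; 0.3799 0.7501]

x_post = [-1.9416, -2.2037]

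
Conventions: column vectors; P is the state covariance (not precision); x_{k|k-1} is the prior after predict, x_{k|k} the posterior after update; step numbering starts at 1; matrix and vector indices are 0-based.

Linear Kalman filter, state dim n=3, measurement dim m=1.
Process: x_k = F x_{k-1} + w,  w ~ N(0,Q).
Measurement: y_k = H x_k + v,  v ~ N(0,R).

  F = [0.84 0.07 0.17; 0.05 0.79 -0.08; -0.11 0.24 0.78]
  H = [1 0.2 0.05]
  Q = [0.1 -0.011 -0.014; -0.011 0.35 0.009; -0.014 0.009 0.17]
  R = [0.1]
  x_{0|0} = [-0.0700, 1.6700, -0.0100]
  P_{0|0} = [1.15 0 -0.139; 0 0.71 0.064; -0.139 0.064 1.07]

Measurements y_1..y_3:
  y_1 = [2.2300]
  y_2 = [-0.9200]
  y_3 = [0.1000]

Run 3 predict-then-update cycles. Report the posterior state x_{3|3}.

step 1: x^-=[0.0564, 1.3166, 0.4007]  P^-=[0.9077 0.0784 -0.0488; 0.0784 0.7959 0.1021; -0.0488 0.1021 0.9236]  S=[1.0703]  K=[0.8604; 0.2267; 0.0166]  nu=[1.8902]  x^+=[1.6828, 1.7452, 0.4321]  P^+=[0.1153 -0.1304 -0.0641; -0.1304 0.7408 0.0981; -0.0641 0.0981 0.9233]
step 2: x^-=[1.6091, 1.4283, 0.5708]  P^-=[0.1804 -0.0483 0.0535; -0.0483 0.7964 0.1565; 0.0535 0.1565 0.8304]  S=[0.3034]  K=[0.5714; 0.3913; 0.4162]  nu=[-2.8433]  x^+=[-0.0155, 0.3156, -0.6126]  P^+=[0.0813 -0.1162 -0.0187; -0.1162 0.7499 0.1070; -0.0187 0.1070 0.7778]
step 3: x^-=[-0.0950, 0.2975, -0.4004]  P^-=[0.1671 -0.0393 0.0700; -0.0393 0.8006 0.1739; 0.0700 0.1739 0.7368]  S=[0.2957]  K=[0.5503; 0.4379; 0.4790]  nu=[0.1556]  x^+=[-0.0094, 0.3657, -0.3259]  P^+=[0.0775 -0.1106 -0.0079; -0.1106 0.7439 0.1119; -0.0079 0.1119 0.6690]

x_post = [-0.0094, 0.3657, -0.3259]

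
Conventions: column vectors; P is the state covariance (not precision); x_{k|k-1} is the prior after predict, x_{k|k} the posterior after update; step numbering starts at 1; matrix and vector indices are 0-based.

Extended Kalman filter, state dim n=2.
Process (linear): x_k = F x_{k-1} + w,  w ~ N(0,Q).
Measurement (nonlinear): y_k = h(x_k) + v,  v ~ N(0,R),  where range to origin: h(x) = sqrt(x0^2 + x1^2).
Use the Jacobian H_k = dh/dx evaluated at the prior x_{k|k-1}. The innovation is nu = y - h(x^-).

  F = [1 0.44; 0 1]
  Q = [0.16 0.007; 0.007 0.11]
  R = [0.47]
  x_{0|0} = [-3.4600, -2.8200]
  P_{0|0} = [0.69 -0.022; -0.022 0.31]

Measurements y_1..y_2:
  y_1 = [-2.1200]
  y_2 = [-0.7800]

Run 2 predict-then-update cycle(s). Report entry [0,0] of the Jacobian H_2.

step 1: x^-=[-4.7008, -2.8200]  P^-=[0.8907 0.1214; 0.1214 0.4200]  H_jac=[-0.8575 -0.5144]  S=[1.3432]  K=[-0.6151; -0.2384]  nu=[-7.6018]  x^+=[-0.0249, -1.0081]  P^+=[0.3824 -0.0755; -0.0755 0.3437]
step 2: x^-=[-0.4684, -1.0081]  P^-=[0.5425 0.0827; 0.0827 0.4537]  H_jac=[-0.4214 -0.9069]  S=[1.0027]  K=[-0.3028; -0.4451]  nu=[-1.8916]  x^+=[0.1043, -0.1661]  P^+=[0.4506 -0.0524; -0.0524 0.2551]

H_jac[0,0] = -0.4214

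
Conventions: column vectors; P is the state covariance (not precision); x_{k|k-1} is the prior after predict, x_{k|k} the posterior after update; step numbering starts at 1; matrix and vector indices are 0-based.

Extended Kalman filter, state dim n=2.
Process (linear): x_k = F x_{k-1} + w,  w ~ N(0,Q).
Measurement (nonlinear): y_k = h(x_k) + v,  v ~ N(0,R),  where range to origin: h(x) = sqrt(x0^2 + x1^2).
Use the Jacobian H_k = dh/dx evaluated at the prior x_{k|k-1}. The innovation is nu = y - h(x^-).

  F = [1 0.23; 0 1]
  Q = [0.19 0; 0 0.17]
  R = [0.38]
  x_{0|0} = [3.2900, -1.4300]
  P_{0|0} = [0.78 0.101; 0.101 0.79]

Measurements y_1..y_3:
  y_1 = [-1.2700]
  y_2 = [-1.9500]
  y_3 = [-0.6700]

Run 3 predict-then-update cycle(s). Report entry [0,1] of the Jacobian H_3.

H_jac[0,1] = 0.6461

step 1: x^-=[2.9611, -1.4300]  P^-=[1.0583 0.2827; 0.2827 0.9600]  H_jac=[0.9005 -0.4349]  S=[1.1983]  K=[0.6927; -0.1360]  nu=[-4.5583]  x^+=[-0.1963, -0.8103]  P^+=[0.4833 0.3955; 0.3955 0.9379]
step 2: x^-=[-0.3827, -0.8103]  P^-=[0.9049 0.6112; 0.6112 1.1079]  H_jac=[-0.4271 -0.9042]  S=[1.9229]  K=[-0.4884; -0.6567]  nu=[-2.8461]  x^+=[1.0073, 1.0588]  P^+=[0.4462 -0.0055; -0.0055 0.2786]
step 3: x^-=[1.2509, 1.0588]  P^-=[0.6484 0.0586; 0.0586 0.4486]  H_jac=[0.7633 0.6461]  S=[1.0028]  K=[0.5313; 0.3336]  nu=[-2.3088]  x^+=[0.0242, 0.2886]  P^+=[0.3654 -0.1192; -0.1192 0.3370]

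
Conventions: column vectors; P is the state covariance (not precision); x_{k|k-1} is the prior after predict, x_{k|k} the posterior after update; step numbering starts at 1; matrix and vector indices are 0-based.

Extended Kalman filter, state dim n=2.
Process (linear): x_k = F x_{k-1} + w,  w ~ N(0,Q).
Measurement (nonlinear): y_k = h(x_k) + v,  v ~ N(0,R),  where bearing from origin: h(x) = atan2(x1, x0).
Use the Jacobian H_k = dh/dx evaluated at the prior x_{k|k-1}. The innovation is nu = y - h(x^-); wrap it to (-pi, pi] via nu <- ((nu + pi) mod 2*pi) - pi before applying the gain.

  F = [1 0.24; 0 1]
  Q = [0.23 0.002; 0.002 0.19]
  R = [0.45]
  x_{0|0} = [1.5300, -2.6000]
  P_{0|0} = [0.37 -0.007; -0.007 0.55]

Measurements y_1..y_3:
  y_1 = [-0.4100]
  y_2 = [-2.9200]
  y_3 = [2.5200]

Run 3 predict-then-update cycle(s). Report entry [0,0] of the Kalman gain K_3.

K[0,0] = 0.5033

step 1: x^-=[0.9060, -2.6000]  P^-=[0.6283 0.1270; 0.1270 0.7400]  H_jac=[0.3430 0.1195]  S=[0.5449]  K=[0.4233; 0.2422]  nu=[0.8255]  x^+=[1.2555, -2.4000]  P^+=[0.5307 0.0711; 0.0711 0.7080]
step 2: x^-=[0.6795, -2.4000]  P^-=[0.8356 0.2430; 0.2430 0.8980]  H_jac=[0.3857 0.1092]  S=[0.6055]  K=[0.5761; 0.3168]  nu=[-1.6251]  x^+=[-0.2568, -2.9148]  P^+=[0.6346 0.1325; 0.1325 0.8373]
step 3: x^-=[-0.9564, -2.9148]  P^-=[0.9764 0.3355; 0.3355 1.0273]  H_jac=[0.3097 -0.1016]  S=[0.5332]  K=[0.5033; -0.0009]  nu=[-1.8753]  x^+=[-1.9002, -2.9131]  P^+=[0.8414 0.3357; 0.3357 1.0273]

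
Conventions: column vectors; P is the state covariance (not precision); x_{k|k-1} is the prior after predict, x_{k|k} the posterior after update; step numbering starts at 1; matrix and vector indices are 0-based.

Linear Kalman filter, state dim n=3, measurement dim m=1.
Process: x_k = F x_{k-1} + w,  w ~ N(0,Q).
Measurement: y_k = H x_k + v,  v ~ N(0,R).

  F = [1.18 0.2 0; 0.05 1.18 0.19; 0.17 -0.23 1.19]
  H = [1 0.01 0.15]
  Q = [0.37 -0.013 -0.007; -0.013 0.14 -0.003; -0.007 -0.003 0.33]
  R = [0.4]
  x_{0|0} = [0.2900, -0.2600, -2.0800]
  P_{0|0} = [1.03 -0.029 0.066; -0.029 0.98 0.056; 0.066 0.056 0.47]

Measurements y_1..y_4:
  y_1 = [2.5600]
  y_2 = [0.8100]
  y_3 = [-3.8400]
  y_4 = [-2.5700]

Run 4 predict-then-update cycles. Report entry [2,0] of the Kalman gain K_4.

K[2,0] = -0.1492

step 1: x^-=[0.2902, -0.6875, -2.3661]  P^-=[1.8297 0.2553 0.2674; 0.2553 1.5470 -0.0772; 0.2674 -0.0772 1.0755]  S=[2.3391]  K=[0.8004; 0.1108; 0.1830]  nu=[2.6316]  x^+=[2.3966, -0.3959, -1.8846]  P^+=[0.3310 0.0478 -0.0751; 0.0478 1.5183 -0.1246; -0.0751 -0.1246 0.9972]
step 2: x^-=[2.7489, -0.7054, -1.7442]  P^-=[0.9142 0.4103 -0.1570; 0.4103 2.2393 -0.3542; -0.1570 -0.3542 1.8661]  S=[1.3164]  K=[0.6797; 0.2884; 0.0907]  nu=[-1.6702]  x^+=[1.6137, -1.1870, -1.8957]  P^+=[0.3061 0.1523 -0.2381; 0.1523 2.1298 -0.3886; -0.2381 -0.3886 1.8552]
step 3: x^-=[1.6668, -1.6802, -1.7085]  P^-=[0.9533 0.6532 -0.5066; 0.6532 3.0125 -0.6807; -0.5066 -0.6807 3.1832]  S=[1.2842]  K=[0.6882; 0.4526; -0.0280]  nu=[-5.2337]  x^+=[-1.9350, -4.0488, -1.5621]  P^+=[0.3450 0.2532 -0.4819; 0.2532 2.7494 -0.6644; -0.4819 -0.6644 3.1822]
step 4: x^-=[-3.0931, -5.1711, -1.2566]  P^-=[1.0799 0.8780 -0.9592; 0.8780 3.8068 -0.9271; -0.9592 -0.9271 5.1407]  S=[1.3230]  K=[0.7142; 0.5873; -0.1492]  nu=[0.7633]  x^+=[-2.5480, -4.7228, -1.3704]  P^+=[0.4052 0.3231 -0.8182; 0.3231 3.3505 -0.8112; -0.8182 -0.8112 5.1112]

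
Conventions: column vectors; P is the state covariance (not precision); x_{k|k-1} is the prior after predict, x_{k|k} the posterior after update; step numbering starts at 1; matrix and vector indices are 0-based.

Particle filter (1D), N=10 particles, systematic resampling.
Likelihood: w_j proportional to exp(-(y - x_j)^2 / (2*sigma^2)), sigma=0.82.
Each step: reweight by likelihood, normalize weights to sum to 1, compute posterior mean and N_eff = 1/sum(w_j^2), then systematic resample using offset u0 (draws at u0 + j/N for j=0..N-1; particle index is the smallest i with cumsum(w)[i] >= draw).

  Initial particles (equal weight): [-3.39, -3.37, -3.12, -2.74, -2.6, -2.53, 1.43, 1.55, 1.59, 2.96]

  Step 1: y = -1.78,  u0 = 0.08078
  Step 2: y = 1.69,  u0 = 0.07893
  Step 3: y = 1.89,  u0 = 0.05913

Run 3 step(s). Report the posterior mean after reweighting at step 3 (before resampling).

step 1: w=[0.0624, 0.0655, 0.1129, 0.2162, 0.2602, 0.2824, 0.0002, 0.0001, 0.0001, 0.0000]  mean=-2.7673  Neff=4.6484  idx=[1, 2, 3, 3, 4, 4, 4, 5, 5, 5]
step 2: w=[0.0006, 0.0035, 0.0474, 0.0474, 0.1175, 0.1175, 0.1175, 0.1829, 0.1829, 0.1829]  mean=-2.5771  Neff=6.8358  idx=[3, 4, 5, 6, 7, 7, 8, 8, 9, 9]
step 3: w=[0.0299, 0.0774, 0.0774, 0.0774, 0.1230, 0.1230, 0.1230, 0.1230, 0.1230, 0.1230]  mean=-2.5525  Neff=9.1223  idx=[1, 2, 3, 4, 5, 6, 7, 8, 8, 9]

post_mean = -2.5525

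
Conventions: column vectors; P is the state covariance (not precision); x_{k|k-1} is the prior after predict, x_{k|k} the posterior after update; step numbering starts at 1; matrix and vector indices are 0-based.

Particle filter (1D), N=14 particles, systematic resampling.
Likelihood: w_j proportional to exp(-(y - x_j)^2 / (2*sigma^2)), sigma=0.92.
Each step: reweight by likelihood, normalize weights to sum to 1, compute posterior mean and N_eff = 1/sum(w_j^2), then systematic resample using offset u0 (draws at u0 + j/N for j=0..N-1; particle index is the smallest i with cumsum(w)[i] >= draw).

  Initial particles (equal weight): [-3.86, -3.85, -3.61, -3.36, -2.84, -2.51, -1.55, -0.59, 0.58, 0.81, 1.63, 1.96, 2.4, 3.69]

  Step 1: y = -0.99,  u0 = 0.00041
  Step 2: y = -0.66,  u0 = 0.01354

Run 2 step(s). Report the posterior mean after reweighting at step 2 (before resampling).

post_mean = -0.8089

step 1: w=[0.0030, 0.0031, 0.0067, 0.0139, 0.0509, 0.0981, 0.3192, 0.3496, 0.0896, 0.0567, 0.0067, 0.0022, 0.0004, 0.0000]  mean=-1.0717  Neff=4.0344  idx=[0, 4, 5, 6, 6, 6, 6, 7, 7, 7, 7, 7, 8, 8]
step 2: w=[0.0003, 0.0071, 0.0156, 0.0737, 0.0737, 0.0737, 0.0737, 0.1174, 0.1174, 0.1174, 0.1174, 0.1174, 0.0475, 0.0475]  mean=-0.8089  Neff=10.4726  idx=[2, 3, 4, 5, 6, 7, 8, 8, 9, 9, 10, 11, 11, 12]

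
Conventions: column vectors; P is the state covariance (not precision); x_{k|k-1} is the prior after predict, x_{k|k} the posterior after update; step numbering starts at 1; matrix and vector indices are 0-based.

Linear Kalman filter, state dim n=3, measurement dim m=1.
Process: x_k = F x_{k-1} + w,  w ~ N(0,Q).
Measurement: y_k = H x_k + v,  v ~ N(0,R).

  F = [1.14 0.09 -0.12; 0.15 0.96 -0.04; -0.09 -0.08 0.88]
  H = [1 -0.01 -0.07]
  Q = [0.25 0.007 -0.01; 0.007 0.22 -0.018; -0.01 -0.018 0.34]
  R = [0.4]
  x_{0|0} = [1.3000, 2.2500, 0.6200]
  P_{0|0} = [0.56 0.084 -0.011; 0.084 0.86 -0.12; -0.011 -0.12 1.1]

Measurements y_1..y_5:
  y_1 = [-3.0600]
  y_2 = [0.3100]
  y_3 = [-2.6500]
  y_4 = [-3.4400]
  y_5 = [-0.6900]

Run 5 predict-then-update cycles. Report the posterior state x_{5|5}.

step 1: x^-=[1.6101, 2.3302, 0.2486]  P^-=[1.0234 0.2904 -0.2200; 0.2904 1.0605 -0.2418; -0.2200 -0.2418 1.2217]  S=[1.4542]  K=[0.7124; 0.2040; -0.2084]  nu=[-4.6294]  x^+=[-1.6878, 1.3857, 1.2134]  P^+=[0.2855 0.0790 -0.0041; 0.0790 0.9999 -0.1800; -0.0041 -0.1800 1.1586]
step 2: x^-=[-1.9450, 1.0285, 1.1088]  P^-=[0.6670 0.2569 -0.1968; 0.2569 1.1865 -0.3004; -0.1968 -0.3004 1.2730]  S=[1.0953]  K=[0.6192; 0.2430; -0.2583]  nu=[2.3429]  x^+=[-0.4944, 1.5978, 0.5037]  P^+=[0.2471 0.0922 -0.0216; 0.0922 1.1218 -0.2317; -0.0216 -0.2317 1.2000]
step 3: x^-=[-0.4802, 1.4395, 0.3600]  P^-=[0.6273 0.2830 -0.2218; 0.2830 1.3059 -0.3582; -0.2218 -0.3582 1.3158]  S=[1.0588]  K=[0.6045; 0.2786; -0.2931]  nu=[-2.1302]  x^+=[-1.7679, 0.8461, 0.9843]  P^+=[0.2404 0.1047 -0.0342; 0.1047 1.2238 -0.2717; -0.0342 -0.2717 1.2249]
step 4: x^-=[-2.0573, 0.5077, 0.9576]  P^-=[0.6267 0.3101 -0.2420; 0.3101 1.4066 -0.4037; -0.2420 -0.4037 1.3435]  S=[1.0606]  K=[0.6040; 0.3058; -0.3131]  nu=[-1.3106]  x^+=[-2.8489, 0.1069, 1.3680]  P^+=[0.2398 0.1142 -0.0415; 0.1142 1.3074 -0.3022; -0.0415 -0.3022 1.2395]
step 5: x^-=[-3.4023, -0.3794, 1.4516]  P^-=[0.6314 0.3320 -0.2552; 0.3320 1.4889 -0.4384; -0.2552 -0.4384 1.3610]  S=[1.0667]  K=[0.6056; 0.3261; -0.3244]  nu=[2.8101]  x^+=[-1.7005, 0.5369, 0.5401]  P^+=[0.2403 0.1214 -0.0456; 0.1214 1.3755 -0.3256; -0.0456 -0.3256 1.2487]

x_post = [-1.7005, 0.5369, 0.5401]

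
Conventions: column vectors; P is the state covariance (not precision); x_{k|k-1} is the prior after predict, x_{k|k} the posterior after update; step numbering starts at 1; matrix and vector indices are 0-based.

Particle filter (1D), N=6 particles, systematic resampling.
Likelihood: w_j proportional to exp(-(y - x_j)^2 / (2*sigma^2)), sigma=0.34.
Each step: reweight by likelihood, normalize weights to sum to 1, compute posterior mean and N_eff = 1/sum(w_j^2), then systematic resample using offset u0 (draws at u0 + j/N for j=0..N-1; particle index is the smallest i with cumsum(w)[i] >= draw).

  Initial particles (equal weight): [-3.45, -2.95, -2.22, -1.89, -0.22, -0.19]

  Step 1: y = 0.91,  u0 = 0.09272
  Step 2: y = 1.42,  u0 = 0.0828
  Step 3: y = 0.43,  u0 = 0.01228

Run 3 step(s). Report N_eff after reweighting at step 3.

N_eff = 5.9660

step 1: w=[0.0000, 0.0000, 0.0000, 0.0000, 0.4282, 0.5718]  mean=-0.2028  Neff=1.9595  idx=[4, 4, 4, 5, 5, 5]
step 2: w=[0.1320, 0.1320, 0.1320, 0.2013, 0.2013, 0.2013]  mean=-0.2019  Neff=5.7517  idx=[0, 1, 3, 3, 4, 5]
step 3: w=[0.1489, 0.1489, 0.1756, 0.1756, 0.1756, 0.1756]  mean=-0.1989  Neff=5.9660  idx=[0, 1, 2, 3, 4, 5]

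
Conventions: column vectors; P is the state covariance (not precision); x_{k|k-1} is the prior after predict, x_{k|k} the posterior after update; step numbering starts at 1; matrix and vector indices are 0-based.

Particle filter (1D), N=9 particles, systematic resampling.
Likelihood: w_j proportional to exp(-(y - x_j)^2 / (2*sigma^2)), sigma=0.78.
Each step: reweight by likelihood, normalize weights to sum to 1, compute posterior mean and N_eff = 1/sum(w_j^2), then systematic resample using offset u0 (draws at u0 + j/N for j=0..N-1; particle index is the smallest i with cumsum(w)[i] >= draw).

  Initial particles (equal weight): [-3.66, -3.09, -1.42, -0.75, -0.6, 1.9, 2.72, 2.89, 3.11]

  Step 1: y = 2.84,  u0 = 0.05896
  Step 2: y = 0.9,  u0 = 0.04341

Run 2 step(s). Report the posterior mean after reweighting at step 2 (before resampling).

step 1: w=[0.0000, 0.0000, 0.0000, 0.0000, 0.0000, 0.1418, 0.2896, 0.2925, 0.2760]  mean=2.7610  Neff=3.7629  idx=[5, 6, 6, 6, 7, 7, 8, 8, 8]
step 2: w=[0.5723, 0.0856, 0.0856, 0.0856, 0.0502, 0.0502, 0.0235, 0.0235, 0.0235]  mean=2.2953  Neff=2.8076  idx=[0, 0, 0, 0, 0, 1, 2, 3, 6]

post_mean = 2.2953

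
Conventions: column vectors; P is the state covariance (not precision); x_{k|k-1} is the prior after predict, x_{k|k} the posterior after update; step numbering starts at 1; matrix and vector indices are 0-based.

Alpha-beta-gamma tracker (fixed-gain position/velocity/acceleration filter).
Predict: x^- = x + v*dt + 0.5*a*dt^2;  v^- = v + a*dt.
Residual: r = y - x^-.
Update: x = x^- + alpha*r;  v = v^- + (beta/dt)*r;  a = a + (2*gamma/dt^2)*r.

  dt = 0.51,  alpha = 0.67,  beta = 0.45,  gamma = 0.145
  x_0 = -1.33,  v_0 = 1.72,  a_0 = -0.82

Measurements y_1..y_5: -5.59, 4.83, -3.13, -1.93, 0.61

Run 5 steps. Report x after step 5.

step 1: x_pred=-0.5594  r=-5.0306  x^+=-3.9299  v^+=-3.1369  a^+=-6.4289
step 2: x_pred=-6.3658  r=11.1958  x^+=1.1354  v^+=3.4630  a^+=6.0540
step 3: x_pred=3.6888  r=-6.8188  x^+=-0.8798  v^+=0.5339  a^+=-1.5487
step 4: x_pred=-0.8089  r=-1.1211  x^+=-1.5600  v^+=-1.2451  a^+=-2.7987
step 5: x_pred=-2.5590  r=3.1690  x^+=-0.4358  v^+=0.1237  a^+=0.7346

x_post = -0.4358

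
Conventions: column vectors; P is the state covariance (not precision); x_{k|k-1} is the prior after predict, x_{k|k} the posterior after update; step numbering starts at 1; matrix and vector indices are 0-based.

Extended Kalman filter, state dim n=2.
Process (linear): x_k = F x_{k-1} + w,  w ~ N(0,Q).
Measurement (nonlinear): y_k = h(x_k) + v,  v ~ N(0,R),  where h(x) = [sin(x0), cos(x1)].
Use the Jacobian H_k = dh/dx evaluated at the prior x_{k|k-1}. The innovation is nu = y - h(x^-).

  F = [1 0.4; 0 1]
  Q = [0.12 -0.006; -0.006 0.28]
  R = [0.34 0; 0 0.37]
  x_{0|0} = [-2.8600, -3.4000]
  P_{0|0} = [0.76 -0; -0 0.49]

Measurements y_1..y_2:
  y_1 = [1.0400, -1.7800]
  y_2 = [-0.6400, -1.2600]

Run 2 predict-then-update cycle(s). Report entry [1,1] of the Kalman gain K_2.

step 1: x^-=[-4.2200, -3.4000]  P^-=[0.9584 0.1900; 0.1900 0.7700]  H_jac=[-0.4727 0.0000; 0.0000 -0.2555]  S=[0.5542 0.0230; 0.0230 0.4203]  K=[-0.8146 -0.0710; -0.1430 -0.4604]  nu=[0.1588, -0.8132]  x^+=[-4.2916, -3.0483]  P^+=[0.5859 0.1029; 0.1029 0.6666]
step 2: x^-=[-5.5109, -3.0483]  P^-=[0.8948 0.3635; 0.3635 0.9466]  H_jac=[0.7163 0.0000; 0.0000 0.0931]  S=[0.7992 0.0242; 0.0242 0.3782]  K=[0.8009 0.0381; 0.3194 0.2126]  nu=[-1.3378, -0.2643]  x^+=[-6.5924, -3.5318]  P^+=[0.3801 0.1516; 0.1516 0.8447]

K[1,1] = 0.2126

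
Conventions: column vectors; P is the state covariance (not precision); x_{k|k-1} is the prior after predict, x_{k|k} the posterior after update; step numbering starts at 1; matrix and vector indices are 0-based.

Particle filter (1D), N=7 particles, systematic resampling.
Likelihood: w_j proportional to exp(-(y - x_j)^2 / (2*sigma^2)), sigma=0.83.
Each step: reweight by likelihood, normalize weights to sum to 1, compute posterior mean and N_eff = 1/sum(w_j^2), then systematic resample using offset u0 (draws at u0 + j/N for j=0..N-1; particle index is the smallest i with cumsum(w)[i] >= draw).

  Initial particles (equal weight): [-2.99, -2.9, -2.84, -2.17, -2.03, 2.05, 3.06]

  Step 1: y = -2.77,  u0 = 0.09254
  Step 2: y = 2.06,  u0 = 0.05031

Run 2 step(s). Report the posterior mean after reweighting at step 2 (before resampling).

post_mean = -2.0823

step 1: w=[0.2198, 0.2249, 0.2269, 0.1753, 0.1530, 0.0000, 0.0000]  mean=-2.6450  Neff=4.8887  idx=[0, 1, 1, 2, 2, 3, 4]
step 2: w=[0.0012, 0.0023, 0.0023, 0.0035, 0.0035, 0.2966, 0.6907]  mean=-2.0823  Neff=1.7698  idx=[5, 5, 6, 6, 6, 6, 6]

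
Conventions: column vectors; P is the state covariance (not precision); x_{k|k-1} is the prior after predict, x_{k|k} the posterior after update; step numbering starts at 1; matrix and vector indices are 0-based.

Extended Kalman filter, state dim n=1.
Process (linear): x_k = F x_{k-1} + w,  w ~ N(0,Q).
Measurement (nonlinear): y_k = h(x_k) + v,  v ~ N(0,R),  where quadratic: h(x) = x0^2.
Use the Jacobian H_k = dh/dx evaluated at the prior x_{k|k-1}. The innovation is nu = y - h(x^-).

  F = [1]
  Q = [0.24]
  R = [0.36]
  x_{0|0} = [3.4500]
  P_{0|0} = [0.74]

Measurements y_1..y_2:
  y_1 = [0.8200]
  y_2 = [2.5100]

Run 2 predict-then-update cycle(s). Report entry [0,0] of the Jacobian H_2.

H_jac[0,0] = 3.7123

step 1: x^-=[3.4500]  P^-=[0.9800]  H_jac=[6.9000]  S=[47.0178]  K=[0.1438]  nu=[-11.0825]  x^+=[1.8561]  P^+=[0.0075]
step 2: x^-=[1.8561]  P^-=[0.2475]  H_jac=[3.7123]  S=[3.7708]  K=[0.2437]  nu=[-0.9352]  x^+=[1.6283]  P^+=[0.0236]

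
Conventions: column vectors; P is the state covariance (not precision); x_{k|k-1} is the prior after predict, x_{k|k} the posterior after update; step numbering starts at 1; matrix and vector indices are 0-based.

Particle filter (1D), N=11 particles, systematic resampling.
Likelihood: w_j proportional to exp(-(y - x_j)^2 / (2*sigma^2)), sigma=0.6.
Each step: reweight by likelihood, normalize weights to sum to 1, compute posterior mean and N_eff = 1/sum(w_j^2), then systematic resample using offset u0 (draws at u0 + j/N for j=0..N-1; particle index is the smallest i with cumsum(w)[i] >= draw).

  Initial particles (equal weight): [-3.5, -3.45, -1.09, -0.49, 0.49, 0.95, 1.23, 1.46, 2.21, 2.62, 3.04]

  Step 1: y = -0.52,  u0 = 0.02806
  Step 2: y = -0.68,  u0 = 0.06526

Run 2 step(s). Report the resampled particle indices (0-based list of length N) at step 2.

resampled_idx = [0, 1, 2, 3, 4, 5, 5, 6, 7, 8, 9]

step 1: w=[0.0000, 0.0000, 0.3272, 0.5131, 0.1246, 0.0255, 0.0073, 0.0022, 0.0000, 0.0000, 0.0000]  mean=-0.5105  Neff=2.5867  idx=[2, 2, 2, 2, 3, 3, 3, 3, 3, 4, 4]
step 2: w=[0.0963, 0.0963, 0.0963, 0.0963, 0.1157, 0.1157, 0.1157, 0.1157, 0.1157, 0.0182, 0.0182]  mean=-0.6855  Neff=9.5532  idx=[0, 1, 2, 3, 4, 5, 5, 6, 7, 8, 9]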